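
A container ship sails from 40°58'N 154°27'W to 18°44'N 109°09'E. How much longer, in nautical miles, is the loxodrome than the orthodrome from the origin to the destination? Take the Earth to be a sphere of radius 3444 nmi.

Great circle: cos σ = sin φ₁ sin φ₂ + cos φ₁ cos φ₂ cos Δλ,  σ = 1.4396 rad → d_gc = 4957.87 nmi
Rhumb line: Δψ = -0.4521, q = Δφ/Δψ = 0.8582, d_rh = R√(Δφ²+q²Δλ²) = 5149.45 nmi
Excess = 5149.45 − 4957.87 = 191.58 ≈ 192 nmi

192 nmi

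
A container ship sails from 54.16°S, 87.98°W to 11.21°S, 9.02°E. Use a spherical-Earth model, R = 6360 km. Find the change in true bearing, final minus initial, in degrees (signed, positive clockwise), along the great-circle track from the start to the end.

Initial bearing θ₁ = atan2(sin Δλ cos φ₂, cos φ₁ sin φ₂ − sin φ₁ cos φ₂ cos Δλ) = 102.21°
Final bearing θ₂ = (initial bearing from the destination back to the start) + 180° = 35.69°
Δθ = θ₂ − θ₁ = -66.5°

-66.5°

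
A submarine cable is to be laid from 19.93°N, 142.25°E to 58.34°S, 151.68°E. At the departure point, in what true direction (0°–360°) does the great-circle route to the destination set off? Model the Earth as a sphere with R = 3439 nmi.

175.0°

θ = atan2( sin Δλ·cos φ₂ ,  cos φ₁ sin φ₂ − sin φ₁ cos φ₂ cos Δλ )
  = atan2(+0.0860, -0.9767) = 174.97°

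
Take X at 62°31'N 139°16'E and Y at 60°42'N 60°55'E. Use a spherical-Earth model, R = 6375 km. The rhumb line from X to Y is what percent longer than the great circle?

6.6%

Great circle: σ = 0.6107 rad → d_gc = Rσ = 3893.1 km
Rhumb: Δφ = -0.0317, Δλ = -1.3675, Δψ = -0.0667, q = Δφ/Δψ = 0.4753 → d_rh = R√(Δφ²+q²Δλ²) = 4148.7 km
Excess = (4148.7 − 3893.1) / 3893.1 = 255.6 / 3893.1 = 6.57% ≈ 6.6%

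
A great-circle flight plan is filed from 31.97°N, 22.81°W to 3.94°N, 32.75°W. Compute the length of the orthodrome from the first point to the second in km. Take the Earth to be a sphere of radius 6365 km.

Haversine: a = sin²(Δφ/2)+cos φ₁ cos φ₂ sin²(Δλ/2) = 0.06500;  σ = 2·atan2(√a,√(1−a))
σ = 29.542° → d = Rσ = 6365·0.51560 = 3282 km

3282 km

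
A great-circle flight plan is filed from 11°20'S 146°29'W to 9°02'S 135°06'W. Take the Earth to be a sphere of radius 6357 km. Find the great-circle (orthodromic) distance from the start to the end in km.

Haversine: a = sin²(Δφ/2)+cos φ₁ cos φ₂ sin²(Δλ/2) = 0.00993;  σ = 2·atan2(√a,√(1−a))
σ = 11.436° → d = Rσ = 6357·0.19960 = 1269 km

1269 km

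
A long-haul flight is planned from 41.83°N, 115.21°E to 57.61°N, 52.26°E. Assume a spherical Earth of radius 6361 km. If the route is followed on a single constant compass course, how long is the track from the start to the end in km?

4795 km

Δψ = ln[tan(π/4+φ₂/2)/tan(π/4+φ₁/2)] = +0.4312;  Δφ = +0.2754 rad,  Δλ = -1.0987 rad
q = Δφ/Δψ = 0.6387
d = R·√(Δφ² + q²Δλ²) = 6361·0.75385 = 4795 km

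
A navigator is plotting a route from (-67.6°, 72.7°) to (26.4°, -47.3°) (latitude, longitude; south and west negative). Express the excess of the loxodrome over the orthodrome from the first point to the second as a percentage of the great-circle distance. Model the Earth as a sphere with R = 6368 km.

Great circle: σ = 2.1917 rad → d_gc = Rσ = 13956.6 km
Rhumb: Δφ = +1.6406, Δλ = -2.0944, Δψ = +2.0975, q = Δφ/Δψ = 0.7822 → d_rh = R√(Δφ²+q²Δλ²) = 14764.1 km
Excess = (14764.1 − 13956.6) / 13956.6 = 807.5 / 13956.6 = 5.79% ≈ 5.8%

5.8%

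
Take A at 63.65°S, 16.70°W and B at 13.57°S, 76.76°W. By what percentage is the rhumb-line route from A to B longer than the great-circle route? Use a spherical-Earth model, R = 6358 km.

2.1%

Great circle: σ = 1.1312 rad → d_gc = Rσ = 7192.0 km
Rhumb: Δφ = +0.8741, Δλ = -1.0482, Δψ = +1.2130, q = Δφ/Δψ = 0.7206 → d_rh = R√(Δφ²+q²Δλ²) = 7344.9 km
Excess = (7344.9 − 7192.0) / 7192.0 = 152.9 / 7192.0 = 2.13% ≈ 2.1%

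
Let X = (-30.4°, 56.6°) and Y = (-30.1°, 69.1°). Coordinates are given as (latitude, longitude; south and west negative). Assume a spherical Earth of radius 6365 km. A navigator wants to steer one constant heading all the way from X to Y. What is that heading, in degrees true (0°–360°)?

88.4°

Meridional parts: M(φ₁)=-0.5574, M(φ₂)=-0.5513 → ΔM = +0.0061;  Δλ = +0.2182 rad
tan C = Δλ / ΔM = +35.9931 → C = 88.41°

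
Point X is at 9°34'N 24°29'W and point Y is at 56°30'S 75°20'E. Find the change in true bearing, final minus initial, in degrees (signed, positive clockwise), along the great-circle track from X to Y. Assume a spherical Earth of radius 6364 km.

At departure: θ₁ = atan2(sin Δλ cos φ₂, cos φ₁ sin φ₂ − sin φ₁ cos φ₂ cos Δλ) = 146.01°
At arrival: θ₂ = atan2(sin Δλ cos φ₁, −cos φ₂ sin φ₁ + sin φ₂ cos φ₁ cos Δλ) = 87.14°
Δθ = θ₂ − θ₁ = -58.9°

-58.9°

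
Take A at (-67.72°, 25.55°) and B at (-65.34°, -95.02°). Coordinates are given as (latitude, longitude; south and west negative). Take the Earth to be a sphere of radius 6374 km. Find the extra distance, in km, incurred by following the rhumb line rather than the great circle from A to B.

Great circle: cos σ = sin φ₁ sin φ₂ + cos φ₁ cos φ₂ cos Δλ,  σ = 0.7067 rad → d_gc = 4504.61 km
Rhumb line: Δψ = +0.1044, q = Δφ/Δψ = 0.3979, d_rh = R√(Δφ²+q²Δλ²) = 5344.12 km
Excess = 5344.12 − 4504.61 = 839.51 ≈ 840 km

840 km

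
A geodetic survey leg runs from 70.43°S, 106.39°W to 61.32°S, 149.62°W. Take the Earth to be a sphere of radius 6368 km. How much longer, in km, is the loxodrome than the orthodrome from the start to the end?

Great circle: cos σ = sin φ₁ sin φ₂ + cos φ₁ cos φ₂ cos Δλ,  σ = 0.3370 rad → d_gc = 2145.8 km
Rhumb line: Δψ = +0.3936, q = Δφ/Δψ = 0.4040, d_rh = R√(Δφ²+q²Δλ²) = 2189.1 km
Excess = 2189.1 − 2145.8 = 43.3 ≈ 43 km

43 km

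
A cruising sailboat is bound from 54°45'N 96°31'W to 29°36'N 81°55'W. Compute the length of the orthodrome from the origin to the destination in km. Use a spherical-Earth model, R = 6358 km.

cos σ = sin φ₁ sin φ₂ + cos φ₁ cos φ₂ cos Δλ
      = sin(54.75°)sin(29.60°) + cos(54.75°)cos(29.60°)cos(14.60°) = 0.8890
σ = 27.253° → d = Rσ = 6358·0.47565 = 3024 km

3024 km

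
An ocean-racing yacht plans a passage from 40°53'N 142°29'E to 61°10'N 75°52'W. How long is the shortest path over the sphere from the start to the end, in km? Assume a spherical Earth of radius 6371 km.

Haversine: a = sin²(Δφ/2)+cos φ₁ cos φ₂ sin²(Δλ/2) = 0.35628;  σ = 2·atan2(√a,√(1−a))
σ = 73.296° → d = Rσ = 6371·1.27925 = 8150 km

8150 km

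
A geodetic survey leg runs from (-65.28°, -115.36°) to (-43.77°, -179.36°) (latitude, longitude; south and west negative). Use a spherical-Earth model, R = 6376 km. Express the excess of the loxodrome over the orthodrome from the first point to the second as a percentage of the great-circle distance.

3.7%

Great circle: σ = 0.7063 rad → d_gc = Rσ = 4503.5 km
Rhumb: Δφ = +0.3754, Δλ = -1.1170, Δψ = +0.6667, q = Δφ/Δψ = 0.5631 → d_rh = R√(Δφ²+q²Δλ²) = 4670.2 km
Excess = (4670.2 − 4503.5) / 4503.5 = 166.7 / 4503.5 = 3.70% ≈ 3.7%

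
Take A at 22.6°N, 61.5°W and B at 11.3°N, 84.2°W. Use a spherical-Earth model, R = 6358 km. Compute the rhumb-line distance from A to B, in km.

2712 km

Rhumb course C = atan2(Δλ, Δψ) with Δψ = ln[tan(π/4+φ₂/2)/tan(π/4+φ₁/2)] = -0.2066, Δλ = -0.3962 → C = 242.46°
d = R·|Δφ| / |cos C| = 6358·0.19722 / 0.46233 = 2712 km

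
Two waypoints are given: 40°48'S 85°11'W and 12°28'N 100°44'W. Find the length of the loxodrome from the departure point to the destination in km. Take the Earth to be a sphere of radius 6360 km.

Δψ = ln[tan(π/4+φ₂/2)/tan(π/4+φ₁/2)] = +1.0006;  Δφ = +0.9297 rad,  Δλ = -0.2714 rad
q = Δφ/Δψ = 0.9292
d = R·√(Δφ² + q²Δλ²) = 6360·0.96327 = 6126 km

6126 km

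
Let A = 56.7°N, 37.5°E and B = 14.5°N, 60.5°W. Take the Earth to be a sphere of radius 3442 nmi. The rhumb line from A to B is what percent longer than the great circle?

Great circle: σ = 1.4351 rad → d_gc = Rσ = 4939.6 nmi
Rhumb: Δφ = -0.7365, Δλ = -1.7104, Δψ = -0.9513, q = Δφ/Δψ = 0.7742 → d_rh = R√(Δφ²+q²Δλ²) = 5215.8 nmi
Excess = (5215.8 − 4939.6) / 4939.6 = 276.2 / 4939.6 = 5.59% ≈ 5.6%

5.6%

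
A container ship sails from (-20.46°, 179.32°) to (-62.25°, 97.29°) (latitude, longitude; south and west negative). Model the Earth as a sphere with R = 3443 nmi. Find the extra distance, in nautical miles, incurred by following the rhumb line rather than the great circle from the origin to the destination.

Great circle: cos σ = sin φ₁ sin φ₂ + cos φ₁ cos φ₂ cos Δλ,  σ = 1.1920 rad → d_gc = 4103.9 nmi
Rhumb line: Δψ = -1.0334, q = Δφ/Δψ = 0.7058, d_rh = R√(Δφ²+q²Δλ²) = 4290.8 nmi
Excess = 4290.8 − 4103.9 = 186.9 ≈ 187 nmi

187 nmi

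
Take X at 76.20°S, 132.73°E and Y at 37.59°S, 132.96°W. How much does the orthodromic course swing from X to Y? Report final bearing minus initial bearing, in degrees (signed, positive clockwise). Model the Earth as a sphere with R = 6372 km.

At departure: θ₁ = atan2(sin Δλ cos φ₂, cos φ₁ sin φ₂ − sin φ₁ cos φ₂ cos Δλ) = 104.43°
At arrival: θ₂ = atan2(sin Δλ cos φ₁, −cos φ₂ sin φ₁ + sin φ₂ cos φ₁ cos Δλ) = 16.95°
Δθ = θ₂ − θ₁ = -87.5°

-87.5°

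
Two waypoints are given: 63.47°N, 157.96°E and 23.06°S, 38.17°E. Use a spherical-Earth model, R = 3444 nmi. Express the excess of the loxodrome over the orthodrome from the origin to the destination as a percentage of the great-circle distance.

5.3%

Great circle: σ = 2.1587 rad → d_gc = Rσ = 7434.6 nmi
Rhumb: Δφ = -1.5102, Δλ = -2.0907, Δψ = -1.8588, q = Δφ/Δψ = 0.8125 → d_rh = R√(Δφ²+q²Δλ²) = 7828.0 nmi
Excess = (7828.0 − 7434.6) / 7434.6 = 393.4 / 7434.6 = 5.29% ≈ 5.3%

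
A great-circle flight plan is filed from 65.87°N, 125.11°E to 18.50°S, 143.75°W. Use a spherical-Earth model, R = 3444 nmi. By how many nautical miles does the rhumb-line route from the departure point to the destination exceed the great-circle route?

Great circle: cos σ = sin φ₁ sin φ₂ + cos φ₁ cos φ₂ cos Δλ,  σ = 1.8727 rad → d_gc = 6449.4 nmi
Rhumb line: Δψ = -1.8716, q = Δφ/Δψ = 0.7868, d_rh = R√(Δφ²+q²Δλ²) = 6655.6 nmi
Excess = 6655.6 − 6449.4 = 206.2 ≈ 206 nmi

206 nmi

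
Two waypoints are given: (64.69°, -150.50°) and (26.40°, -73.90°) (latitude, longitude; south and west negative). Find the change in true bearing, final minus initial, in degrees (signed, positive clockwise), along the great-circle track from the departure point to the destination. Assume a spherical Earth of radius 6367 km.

At departure: θ₁ = atan2(sin Δλ cos φ₂, cos φ₁ sin φ₂ − sin φ₁ cos φ₂ cos Δλ) = 89.84°
At arrival: θ₂ = atan2(sin Δλ cos φ₁, −cos φ₂ sin φ₁ + sin φ₂ cos φ₁ cos Δλ) = 151.49°
Δθ = θ₂ − θ₁ = +61.7°

+61.7°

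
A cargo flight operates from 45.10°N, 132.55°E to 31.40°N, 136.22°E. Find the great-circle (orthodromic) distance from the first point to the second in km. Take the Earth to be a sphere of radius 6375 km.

Haversine: a = sin²(Δφ/2)+cos φ₁ cos φ₂ sin²(Δλ/2) = 0.01484;  σ = 2·atan2(√a,√(1−a))
σ = 13.996° → d = Rσ = 6375·0.24427 = 1557 km

1557 km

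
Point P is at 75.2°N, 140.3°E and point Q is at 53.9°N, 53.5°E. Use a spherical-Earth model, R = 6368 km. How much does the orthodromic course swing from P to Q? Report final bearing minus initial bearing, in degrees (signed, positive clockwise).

Initial bearing θ₁ = atan2(sin Δλ cos φ₂, cos φ₁ sin φ₂ − sin φ₁ cos φ₂ cos Δλ) = 286.53°
Final bearing θ₂ = (initial bearing from the destination back to the start) + 180° = 204.56°
Δθ = θ₂ − θ₁ = -82.0°

-82.0°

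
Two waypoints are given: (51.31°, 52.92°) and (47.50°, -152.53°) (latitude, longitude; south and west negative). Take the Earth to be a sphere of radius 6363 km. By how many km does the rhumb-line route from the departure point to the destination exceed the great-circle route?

2417 km

Great circle: cos σ = sin φ₁ sin φ₂ + cos φ₁ cos φ₂ cos Δλ,  σ = 1.3754 rad → d_gc = 8751.8 km
Rhumb line: Δψ = -0.1023, q = Δφ/Δψ = 0.6503, d_rh = R√(Δφ²+q²Δλ²) = 11168.8 km
Excess = 11168.8 − 8751.8 = 2417.0 ≈ 2417 km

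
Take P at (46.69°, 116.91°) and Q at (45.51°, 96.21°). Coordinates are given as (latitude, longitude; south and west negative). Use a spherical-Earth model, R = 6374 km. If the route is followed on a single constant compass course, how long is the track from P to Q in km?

Δψ = ln[tan(π/4+φ₂/2)/tan(π/4+φ₁/2)] = -0.0297;  Δφ = -0.0206 rad,  Δλ = -0.3613 rad
q = Δφ/Δψ = 0.6934
d = R·√(Δφ² + q²Δλ²) = 6374·0.25135 = 1602 km

1602 km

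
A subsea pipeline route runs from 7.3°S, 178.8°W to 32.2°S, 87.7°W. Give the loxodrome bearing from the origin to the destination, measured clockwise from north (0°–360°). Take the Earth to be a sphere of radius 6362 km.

Meridional parts: M(φ₁)=-0.1278, M(φ₂)=-0.5942 → ΔM = -0.4664;  Δλ = +1.5900 rad
tan C = Δλ / ΔM = -3.4091 → C = 106.35°

106.3°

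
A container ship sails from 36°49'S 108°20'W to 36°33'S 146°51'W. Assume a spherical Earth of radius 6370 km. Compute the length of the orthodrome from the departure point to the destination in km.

cos σ = sin φ₁ sin φ₂ + cos φ₁ cos φ₂ cos Δλ
      = sin(-36.82°)sin(-36.55°) + cos(-36.82°)cos(-36.55°)cos(-38.52°) = 0.8601
σ = 30.676° → d = Rσ = 6370·0.53540 = 3411 km

3411 km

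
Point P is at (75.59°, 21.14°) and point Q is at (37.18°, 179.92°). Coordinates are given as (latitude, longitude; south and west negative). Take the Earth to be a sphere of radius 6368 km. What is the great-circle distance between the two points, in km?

cos σ = sin φ₁ sin φ₂ + cos φ₁ cos φ₂ cos Δλ
      = sin(75.59°)sin(37.18°) + cos(75.59°)cos(37.18°)cos(158.78°) = 0.4005
σ = 66.392° → d = Rσ = 6368·1.15876 = 7379 km

7379 km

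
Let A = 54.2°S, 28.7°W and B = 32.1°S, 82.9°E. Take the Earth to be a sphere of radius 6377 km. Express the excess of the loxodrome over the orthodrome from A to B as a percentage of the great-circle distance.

9.8%

Great circle: σ = 1.3196 rad → d_gc = Rσ = 8415.0 km
Rhumb: Δφ = +0.3857, Δλ = +1.9478, Δψ = +0.5380, q = Δφ/Δψ = 0.7169 → d_rh = R√(Δφ²+q²Δλ²) = 9238.1 km
Excess = (9238.1 − 8415.0) / 8415.0 = 823.1 / 8415.0 = 9.78% ≈ 9.8%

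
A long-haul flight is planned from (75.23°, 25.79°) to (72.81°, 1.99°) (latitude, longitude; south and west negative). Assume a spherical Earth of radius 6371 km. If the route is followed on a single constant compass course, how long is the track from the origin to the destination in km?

Δψ = ln[tan(π/4+φ₂/2)/tan(π/4+φ₁/2)] = -0.1537;  Δφ = -0.0422 rad,  Δλ = -0.4154 rad
q = Δφ/Δψ = 0.2748
d = R·√(Δφ² + q²Δλ²) = 6371·0.12171 = 775 km

775 km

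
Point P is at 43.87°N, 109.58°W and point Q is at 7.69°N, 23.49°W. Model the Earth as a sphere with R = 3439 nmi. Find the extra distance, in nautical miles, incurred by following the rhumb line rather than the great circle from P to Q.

Great circle: cos σ = sin φ₁ sin φ₂ + cos φ₁ cos φ₂ cos Δλ,  σ = 1.4289 rad → d_gc = 4913.9 nmi
Rhumb line: Δψ = -0.7191, q = Δφ/Δψ = 0.8781, d_rh = R√(Δφ²+q²Δλ²) = 5030.2 nmi
Excess = 5030.2 − 4913.9 = 116.3 ≈ 116 nmi

116 nmi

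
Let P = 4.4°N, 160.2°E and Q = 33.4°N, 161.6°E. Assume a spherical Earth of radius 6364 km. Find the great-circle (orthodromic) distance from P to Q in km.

Haversine: a = sin²(Δφ/2)+cos φ₁ cos φ₂ sin²(Δλ/2) = 0.06281;  σ = 2·atan2(√a,√(1−a))
σ = 29.029° → d = Rσ = 6364·0.50666 = 3224 km

3224 km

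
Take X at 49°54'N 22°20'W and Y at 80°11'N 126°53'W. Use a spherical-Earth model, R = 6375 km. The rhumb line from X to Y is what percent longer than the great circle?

12.2%

Great circle: σ = 0.7581 rad → d_gc = Rσ = 4833.0 km
Rhumb: Δφ = +0.5285, Δλ = -1.8247, Δψ = +1.4469, q = Δφ/Δψ = 0.3653 → d_rh = R√(Δφ²+q²Δλ²) = 5423.2 km
Excess = (5423.2 − 4833.0) / 4833.0 = 590.2 / 4833.0 = 12.21% ≈ 12.2%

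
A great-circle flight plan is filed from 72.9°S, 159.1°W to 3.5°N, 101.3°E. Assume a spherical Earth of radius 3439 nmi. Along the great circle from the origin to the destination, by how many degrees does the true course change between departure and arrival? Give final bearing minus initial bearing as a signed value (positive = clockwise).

Initial bearing θ₁ = atan2(sin Δλ cos φ₂, cos φ₁ sin φ₂ − sin φ₁ cos φ₂ cos Δλ) = 261.84°
Final bearing θ₂ = (initial bearing from the destination back to the start) + 180° = 343.05°
Δθ = θ₂ − θ₁ = +81.2°

+81.2°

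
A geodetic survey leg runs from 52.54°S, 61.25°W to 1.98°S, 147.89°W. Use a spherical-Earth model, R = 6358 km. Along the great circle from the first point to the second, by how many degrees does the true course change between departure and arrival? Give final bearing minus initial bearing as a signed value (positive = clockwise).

Initial bearing θ₁ = atan2(sin Δλ cos φ₂, cos φ₁ sin φ₂ − sin φ₁ cos φ₂ cos Δλ) = 271.46°
Final bearing θ₂ = (initial bearing from the destination back to the start) + 180° = 322.53°
Δθ = θ₂ − θ₁ = +51.1°

+51.1°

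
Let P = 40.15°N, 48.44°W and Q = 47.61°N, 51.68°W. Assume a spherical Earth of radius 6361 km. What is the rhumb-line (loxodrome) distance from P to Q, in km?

Rhumb course C = atan2(Δλ, Δψ) with Δψ = ln[tan(π/4+φ₂/2)/tan(π/4+φ₁/2)] = +0.1810, Δλ = -0.0565 → C = 342.65°
d = R·|Δφ| / |cos C| = 6361·0.13020 / 0.95450 = 868 km

868 km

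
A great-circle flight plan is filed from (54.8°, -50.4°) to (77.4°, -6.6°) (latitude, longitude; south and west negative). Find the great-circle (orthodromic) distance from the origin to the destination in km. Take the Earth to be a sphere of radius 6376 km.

cos σ = sin φ₁ sin φ₂ + cos φ₁ cos φ₂ cos Δλ
      = sin(54.80°)sin(77.40°) + cos(54.80°)cos(77.40°)cos(43.80°) = 0.8882
σ = 27.349° → d = Rσ = 6376·0.47733 = 3043 km

3043 km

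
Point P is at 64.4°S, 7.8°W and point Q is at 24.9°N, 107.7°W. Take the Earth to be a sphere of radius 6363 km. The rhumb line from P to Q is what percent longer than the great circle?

3.2%

Great circle: σ = 2.0343 rad → d_gc = Rσ = 12944.3 km
Rhumb: Δφ = +1.5586, Δλ = -1.7436, Δψ = +1.9309, q = Δφ/Δψ = 0.8072 → d_rh = R√(Δφ²+q²Δλ²) = 13362.1 km
Excess = (13362.1 − 12944.3) / 12944.3 = 417.8 / 12944.3 = 3.23% ≈ 3.2%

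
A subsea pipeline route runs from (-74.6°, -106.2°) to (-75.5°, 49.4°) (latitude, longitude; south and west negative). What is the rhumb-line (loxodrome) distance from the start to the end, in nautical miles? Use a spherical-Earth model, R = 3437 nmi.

2408 nmi

Δψ = ln[tan(π/4+φ₂/2)/tan(π/4+φ₁/2)] = -0.0609;  Δφ = -0.0157 rad,  Δλ = +2.7157 rad
q = Δφ/Δψ = 0.2579
d = R·√(Δφ² + q²Δλ²) = 3437·0.70056 = 2408 nmi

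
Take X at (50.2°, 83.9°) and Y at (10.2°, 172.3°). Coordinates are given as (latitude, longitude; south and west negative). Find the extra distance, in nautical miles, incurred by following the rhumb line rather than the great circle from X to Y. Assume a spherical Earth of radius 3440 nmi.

Great circle: cos σ = sin φ₁ sin φ₂ + cos φ₁ cos φ₂ cos Δλ,  σ = 1.4165 rad → d_gc = 4872.9 nmi
Rhumb line: Δψ = -0.8372, q = Δφ/Δψ = 0.8339, d_rh = R√(Δφ²+q²Δλ²) = 5035.7 nmi
Excess = 5035.7 − 4872.9 = 162.8 ≈ 163 nmi

163 nmi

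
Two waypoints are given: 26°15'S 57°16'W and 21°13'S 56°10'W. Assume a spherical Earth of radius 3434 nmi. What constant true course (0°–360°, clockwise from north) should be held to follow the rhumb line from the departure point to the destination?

11.3°

Δψ = ln[tan(π/4+φ₂/2)/tan(π/4+φ₁/2)] = +0.0960
Δλ = +0.0192 rad (taken the short way round)
course = atan2(Δλ, Δψ) = 11.31°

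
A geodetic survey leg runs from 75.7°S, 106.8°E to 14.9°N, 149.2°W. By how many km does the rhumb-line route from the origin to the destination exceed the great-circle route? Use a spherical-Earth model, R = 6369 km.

757 km

Great circle: cos σ = sin φ₁ sin φ₂ + cos φ₁ cos φ₂ cos Δλ,  σ = 1.8827 rad → d_gc = 11991.2 km
Rhumb line: Δψ = +2.3389, q = Δφ/Δψ = 0.6761, d_rh = R√(Δφ²+q²Δλ²) = 12748.0 km
Excess = 12748.0 − 11991.2 = 756.8 ≈ 757 km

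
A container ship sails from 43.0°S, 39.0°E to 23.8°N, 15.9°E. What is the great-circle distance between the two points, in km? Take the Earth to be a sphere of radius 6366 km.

7789 km

cos σ = sin φ₁ sin φ₂ + cos φ₁ cos φ₂ cos Δλ
      = sin(-43.00°)sin(23.80°) + cos(-43.00°)cos(23.80°)cos(-23.10°) = 0.3403
σ = 70.105° → d = Rσ = 6366·1.22357 = 7789 km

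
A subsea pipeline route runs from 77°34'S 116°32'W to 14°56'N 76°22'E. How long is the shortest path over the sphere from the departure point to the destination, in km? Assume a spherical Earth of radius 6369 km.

Haversine: a = sin²(Δφ/2)+cos φ₁ cos φ₂ sin²(Δλ/2) = 0.72722;  σ = 2·atan2(√a,√(1−a))
σ = 117.028° → d = Rσ = 6369·2.04253 = 13009 km

13009 km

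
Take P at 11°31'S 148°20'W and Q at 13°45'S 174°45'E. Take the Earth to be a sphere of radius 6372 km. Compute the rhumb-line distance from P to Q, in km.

4014 km

Δψ = ln[tan(π/4+φ₂/2)/tan(π/4+φ₁/2)] = -0.0399;  Δφ = -0.0390 rad,  Δλ = -0.6443 rad
q = Δφ/Δψ = 0.9757
d = R·√(Δφ² + q²Δλ²) = 6372·0.62988 = 4014 km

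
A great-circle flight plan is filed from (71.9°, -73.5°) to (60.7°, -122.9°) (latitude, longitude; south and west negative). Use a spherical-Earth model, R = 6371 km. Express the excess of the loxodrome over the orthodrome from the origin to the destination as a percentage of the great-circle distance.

Great circle: σ = 0.3822 rad → d_gc = Rσ = 2434.8 km
Rhumb: Δφ = -0.1955, Δλ = -0.8622, Δψ = -0.4954, q = Δφ/Δψ = 0.3946 → d_rh = R√(Δφ²+q²Δλ²) = 2499.6 km
Excess = (2499.6 − 2434.8) / 2434.8 = 64.8 / 2434.8 = 2.66% ≈ 2.7%

2.7%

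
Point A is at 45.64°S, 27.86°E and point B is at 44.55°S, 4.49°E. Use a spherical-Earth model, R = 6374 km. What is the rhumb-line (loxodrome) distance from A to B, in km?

1839 km

Rhumb course C = atan2(Δλ, Δψ) with Δψ = ln[tan(π/4+φ₂/2)/tan(π/4+φ₁/2)] = +0.0270, Δλ = -0.4079 → C = 273.78°
d = R·|Δφ| / |cos C| = 6374·0.01902 / 0.06593 = 1839 km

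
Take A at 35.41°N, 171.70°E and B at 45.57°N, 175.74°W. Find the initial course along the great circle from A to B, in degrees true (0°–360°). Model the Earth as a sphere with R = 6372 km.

39.3°

θ = atan2( sin Δλ·cos φ₂ ,  cos φ₁ sin φ₂ − sin φ₁ cos φ₂ cos Δλ )
  = atan2(+0.1522, +0.1861) = 39.28°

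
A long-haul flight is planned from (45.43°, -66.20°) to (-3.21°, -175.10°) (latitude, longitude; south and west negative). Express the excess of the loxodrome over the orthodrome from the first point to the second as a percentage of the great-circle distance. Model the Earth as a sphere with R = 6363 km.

3.3%

Great circle: σ = 1.8409 rad → d_gc = Rσ = 11713.8 km
Rhumb: Δφ = -0.8489, Δλ = -1.9007, Δψ = -0.9481, q = Δφ/Δψ = 0.8954 → d_rh = R√(Δφ²+q²Δλ²) = 12101.6 km
Excess = (12101.6 − 11713.8) / 11713.8 = 387.8 / 11713.8 = 3.31% ≈ 3.3%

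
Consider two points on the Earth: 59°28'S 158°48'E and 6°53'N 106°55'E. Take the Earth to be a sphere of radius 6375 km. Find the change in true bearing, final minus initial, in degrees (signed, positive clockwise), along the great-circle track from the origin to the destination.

+28.9°

Initial bearing θ₁ = atan2(sin Δλ cos φ₂, cos φ₁ sin φ₂ − sin φ₁ cos φ₂ cos Δλ) = 307.01°
Final bearing θ₂ = (initial bearing from the destination back to the start) + 180° = 335.88°
Δθ = θ₂ − θ₁ = +28.9°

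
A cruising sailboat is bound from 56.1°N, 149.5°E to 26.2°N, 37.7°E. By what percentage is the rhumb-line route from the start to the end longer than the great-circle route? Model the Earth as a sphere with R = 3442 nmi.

9.3%

Great circle: σ = 1.3892 rad → d_gc = Rσ = 4781.6 nmi
Rhumb: Δφ = -0.5219, Δλ = -1.9513, Δψ = -0.7141, q = Δφ/Δψ = 0.7308 → d_rh = R√(Δφ²+q²Δλ²) = 5226.7 nmi
Excess = (5226.7 − 4781.6) / 4781.6 = 445.1 / 4781.6 = 9.31% ≈ 9.3%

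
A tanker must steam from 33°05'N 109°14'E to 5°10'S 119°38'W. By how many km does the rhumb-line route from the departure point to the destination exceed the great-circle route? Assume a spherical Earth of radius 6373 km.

Great circle: cos σ = sin φ₁ sin φ₂ + cos φ₁ cos φ₂ cos Δλ,  σ = 2.2119 rad → d_gc = 14096.5 km
Rhumb line: Δψ = -0.7028, q = Δφ/Δψ = 0.9500, d_rh = R√(Δφ²+q²Δλ²) = 14494.4 km
Excess = 14494.4 − 14096.5 = 397.9 ≈ 398 km

398 km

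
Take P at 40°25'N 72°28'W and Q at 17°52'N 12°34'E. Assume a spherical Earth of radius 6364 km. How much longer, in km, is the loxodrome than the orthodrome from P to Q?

Great circle: cos σ = sin φ₁ sin φ₂ + cos φ₁ cos φ₂ cos Δλ,  σ = 1.3061 rad → d_gc = 8311.8 km
Rhumb line: Δψ = -0.4554, q = Δφ/Δψ = 0.8642, d_rh = R√(Δφ²+q²Δλ²) = 8537.9 km
Excess = 8537.9 − 8311.8 = 226.1 ≈ 226 km

226 km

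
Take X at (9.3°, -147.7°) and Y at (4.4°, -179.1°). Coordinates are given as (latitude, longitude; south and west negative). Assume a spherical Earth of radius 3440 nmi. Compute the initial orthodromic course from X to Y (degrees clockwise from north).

θ = atan2( sin Δλ·cos φ₂ ,  cos φ₁ sin φ₂ − sin φ₁ cos φ₂ cos Δλ )
  = atan2(-0.5195, -0.0618) = 263.21°

263.2°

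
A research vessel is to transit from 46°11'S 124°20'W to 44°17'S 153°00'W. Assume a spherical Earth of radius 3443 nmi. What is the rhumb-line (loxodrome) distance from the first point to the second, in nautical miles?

1218 nmi

Δψ = ln[tan(π/4+φ₂/2)/tan(π/4+φ₁/2)] = +0.0471;  Δφ = +0.0332 rad,  Δλ = -0.5003 rad
q = Δφ/Δψ = 0.7041
d = R·√(Δφ² + q²Δλ²) = 3443·0.35385 = 1218 nmi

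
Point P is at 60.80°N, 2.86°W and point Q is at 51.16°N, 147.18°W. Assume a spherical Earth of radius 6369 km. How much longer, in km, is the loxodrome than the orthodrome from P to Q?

1819 km

Great circle: cos σ = sin φ₁ sin φ₂ + cos φ₁ cos φ₂ cos Δλ,  σ = 1.1248 rad → d_gc = 7163.6 km
Rhumb line: Δψ = -0.3027, q = Δφ/Δψ = 0.5559, d_rh = R√(Δφ²+q²Δλ²) = 8982.3 km
Excess = 8982.3 − 7163.6 = 1818.7 ≈ 1819 km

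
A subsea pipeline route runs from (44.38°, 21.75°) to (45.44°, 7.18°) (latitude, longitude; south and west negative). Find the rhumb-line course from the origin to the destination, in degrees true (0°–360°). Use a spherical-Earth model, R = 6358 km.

275.9°

Meridional parts: M(φ₁)=+0.8662, M(φ₂)=+0.8923 → ΔM = +0.0261;  Δλ = -0.2543 rad
tan C = Δλ / ΔM = -9.7342 → C = 275.87°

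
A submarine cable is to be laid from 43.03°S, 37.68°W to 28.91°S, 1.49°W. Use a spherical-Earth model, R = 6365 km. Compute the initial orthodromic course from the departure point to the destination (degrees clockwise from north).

θ = atan2( sin Δλ·cos φ₂ ,  cos φ₁ sin φ₂ − sin φ₁ cos φ₂ cos Δλ )
  = atan2(+0.5169, +0.1287) = 76.02°

76.0°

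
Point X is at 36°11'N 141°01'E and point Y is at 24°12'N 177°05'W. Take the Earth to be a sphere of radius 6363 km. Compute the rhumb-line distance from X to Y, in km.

4225 km

Δψ = ln[tan(π/4+φ₂/2)/tan(π/4+φ₁/2)] = -0.2427;  Δφ = -0.2091 rad,  Δλ = +0.7313 rad
q = Δφ/Δψ = 0.8617
d = R·√(Δφ² + q²Δλ²) = 6363·0.66396 = 4225 km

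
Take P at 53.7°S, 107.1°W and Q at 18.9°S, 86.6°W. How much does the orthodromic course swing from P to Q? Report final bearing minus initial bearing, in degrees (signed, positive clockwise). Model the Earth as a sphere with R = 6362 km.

Initial bearing θ₁ = atan2(sin Δλ cos φ₂, cos φ₁ sin φ₂ − sin φ₁ cos φ₂ cos Δλ) = 32.38°
Final bearing θ₂ = (initial bearing from the destination back to the start) + 180° = 19.58°
Δθ = θ₂ − θ₁ = -12.8°

-12.8°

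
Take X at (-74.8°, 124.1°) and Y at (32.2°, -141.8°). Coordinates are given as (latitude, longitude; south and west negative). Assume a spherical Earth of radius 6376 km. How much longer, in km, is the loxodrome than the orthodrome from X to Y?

493 km

Great circle: cos σ = sin φ₁ sin φ₂ + cos φ₁ cos φ₂ cos Δλ,  σ = 2.1295 rad → d_gc = 13577.8 km
Rhumb line: Δψ = +2.6083, q = Δφ/Δψ = 0.7160, d_rh = R√(Δφ²+q²Δλ²) = 14071.0 km
Excess = 14071.0 − 13577.8 = 493.2 ≈ 493 km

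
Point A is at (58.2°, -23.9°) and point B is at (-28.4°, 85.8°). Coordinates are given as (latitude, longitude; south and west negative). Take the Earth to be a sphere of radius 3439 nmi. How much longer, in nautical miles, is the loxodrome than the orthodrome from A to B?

202 nmi

Great circle: cos σ = sin φ₁ sin φ₂ + cos φ₁ cos φ₂ cos Δλ,  σ = 2.1658 rad → d_gc = 7448.1 nmi
Rhumb line: Δψ = -1.7731, q = Δφ/Δψ = 0.8524, d_rh = R√(Δφ²+q²Δλ²) = 7650.0 nmi
Excess = 7650.0 − 7448.1 = 201.9 ≈ 202 nmi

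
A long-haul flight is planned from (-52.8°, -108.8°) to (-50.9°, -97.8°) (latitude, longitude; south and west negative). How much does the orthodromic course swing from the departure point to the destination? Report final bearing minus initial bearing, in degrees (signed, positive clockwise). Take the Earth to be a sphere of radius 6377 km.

-8.7°

At departure: θ₁ = atan2(sin Δλ cos φ₂, cos φ₁ sin φ₂ − sin φ₁ cos φ₂ cos Δλ) = 78.76°
At arrival: θ₂ = atan2(sin Δλ cos φ₁, −cos φ₂ sin φ₁ + sin φ₂ cos φ₁ cos Δλ) = 70.09°
Δθ = θ₂ − θ₁ = -8.7°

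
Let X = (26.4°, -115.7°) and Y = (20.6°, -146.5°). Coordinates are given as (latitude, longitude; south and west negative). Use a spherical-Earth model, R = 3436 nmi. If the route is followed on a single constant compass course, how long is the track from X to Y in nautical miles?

1728 nmi

Rhumb course C = atan2(Δλ, Δψ) with Δψ = ln[tan(π/4+φ₂/2)/tan(π/4+φ₁/2)] = -0.1104, Δλ = -0.5376 → C = 258.39°
d = R·|Δφ| / |cos C| = 3436·0.10123 / 0.20126 = 1728 nmi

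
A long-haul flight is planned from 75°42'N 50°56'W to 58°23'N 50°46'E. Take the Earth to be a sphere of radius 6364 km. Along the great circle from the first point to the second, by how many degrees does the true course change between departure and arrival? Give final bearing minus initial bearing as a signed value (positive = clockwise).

+97.7°

At departure: θ₁ = atan2(sin Δλ cos φ₂, cos φ₁ sin φ₂ − sin φ₁ cos φ₂ cos Δλ) = 58.60°
At arrival: θ₂ = atan2(sin Δλ cos φ₁, −cos φ₂ sin φ₁ + sin φ₂ cos φ₁ cos Δλ) = 156.29°
Δθ = θ₂ − θ₁ = +97.7°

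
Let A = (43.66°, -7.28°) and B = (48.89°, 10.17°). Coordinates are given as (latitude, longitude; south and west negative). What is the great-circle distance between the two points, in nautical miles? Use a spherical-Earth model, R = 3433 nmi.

Haversine: a = sin²(Δφ/2)+cos φ₁ cos φ₂ sin²(Δλ/2) = 0.01303;  σ = 2·atan2(√a,√(1−a))
σ = 13.108° → d = Rσ = 3433·0.22877 = 785 nmi

785 nmi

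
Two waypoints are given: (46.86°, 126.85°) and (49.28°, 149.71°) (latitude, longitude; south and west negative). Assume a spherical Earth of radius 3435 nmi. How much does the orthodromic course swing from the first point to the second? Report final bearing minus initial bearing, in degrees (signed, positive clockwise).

+17.1°

Initial bearing θ₁ = atan2(sin Δλ cos φ₂, cos φ₁ sin φ₂ − sin φ₁ cos φ₂ cos Δλ) = 72.56°
Final bearing θ₂ = (initial bearing from the destination back to the start) + 180° = 89.67°
Δθ = θ₂ − θ₁ = +17.1°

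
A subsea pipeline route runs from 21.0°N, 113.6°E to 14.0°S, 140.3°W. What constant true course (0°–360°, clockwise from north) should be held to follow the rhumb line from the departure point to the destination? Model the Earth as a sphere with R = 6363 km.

Δψ = ln[tan(π/4+φ₂/2)/tan(π/4+φ₁/2)] = -0.6218
Δλ = +1.8518 rad (taken the short way round)
course = atan2(Δλ, Δψ) = 108.56°

108.6°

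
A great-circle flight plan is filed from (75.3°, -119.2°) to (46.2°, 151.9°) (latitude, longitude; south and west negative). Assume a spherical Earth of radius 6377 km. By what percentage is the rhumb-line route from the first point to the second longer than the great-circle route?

Great circle: σ = 0.7933 rad → d_gc = Rσ = 5058.8 km
Rhumb: Δφ = -0.5079, Δλ = -1.5516, Δψ = -1.1367, q = Δφ/Δψ = 0.4468 → d_rh = R√(Δφ²+q²Δλ²) = 5480.4 km
Excess = (5480.4 − 5058.8) / 5058.8 = 421.6 / 5058.8 = 8.33% ≈ 8.3%

8.3%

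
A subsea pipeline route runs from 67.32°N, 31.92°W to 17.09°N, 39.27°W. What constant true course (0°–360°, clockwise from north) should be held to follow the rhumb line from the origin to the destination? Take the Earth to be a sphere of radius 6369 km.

Δψ = ln[tan(π/4+φ₂/2)/tan(π/4+φ₁/2)] = -1.3039
Δλ = -0.1283 rad (taken the short way round)
course = atan2(Δλ, Δψ) = 185.62°

185.6°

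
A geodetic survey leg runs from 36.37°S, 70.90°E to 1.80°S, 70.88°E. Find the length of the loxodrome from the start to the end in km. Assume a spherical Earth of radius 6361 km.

3838 km

Δψ = ln[tan(π/4+φ₂/2)/tan(π/4+φ₁/2)] = +0.6509;  Δφ = +0.6034 rad,  Δλ = -0.0003 rad
q = Δφ/Δψ = 0.9270
d = R·√(Δφ² + q²Δλ²) = 6361·0.60336 = 3838 km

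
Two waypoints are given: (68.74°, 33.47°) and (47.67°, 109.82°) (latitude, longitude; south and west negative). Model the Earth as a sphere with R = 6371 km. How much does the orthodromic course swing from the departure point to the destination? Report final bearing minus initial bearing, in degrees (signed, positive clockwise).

Initial bearing θ₁ = atan2(sin Δλ cos φ₂, cos φ₁ sin φ₂ − sin φ₁ cos φ₂ cos Δλ) = 79.61°
Final bearing θ₂ = (initial bearing from the destination back to the start) + 180° = 148.02°
Δθ = θ₂ − θ₁ = +68.4°

+68.4°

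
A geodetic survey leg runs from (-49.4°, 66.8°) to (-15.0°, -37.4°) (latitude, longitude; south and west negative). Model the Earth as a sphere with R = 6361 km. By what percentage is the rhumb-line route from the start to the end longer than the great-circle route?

5.5%

Great circle: σ = 1.5285 rad → d_gc = Rσ = 9722.6 km
Rhumb: Δφ = +0.6004, Δλ = -1.8186, Δψ = +0.7296, q = Δφ/Δψ = 0.8229 → d_rh = R√(Δφ²+q²Δλ²) = 10256.6 km
Excess = (10256.6 − 9722.6) / 9722.6 = 534.0 / 9722.6 = 5.49% ≈ 5.5%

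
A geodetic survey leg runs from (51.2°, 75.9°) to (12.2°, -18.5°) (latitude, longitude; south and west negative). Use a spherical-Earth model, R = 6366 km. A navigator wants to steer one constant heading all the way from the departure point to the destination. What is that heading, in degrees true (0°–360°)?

Meridional parts: M(φ₁)=+1.0437, M(φ₂)=+0.2146 → ΔM = -0.8291;  Δλ = -1.6476 rad
tan C = Δλ / ΔM = +1.9871 → C = 243.29°

243.3°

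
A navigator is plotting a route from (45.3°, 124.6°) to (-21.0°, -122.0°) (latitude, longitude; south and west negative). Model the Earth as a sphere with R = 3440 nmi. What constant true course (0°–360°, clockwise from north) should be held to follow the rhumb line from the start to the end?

Meridional parts: M(φ₁)=+0.8888, M(φ₂)=-0.3750 → ΔM = -1.2638;  Δλ = +1.9792 rad
tan C = Δλ / ΔM = -1.5661 → C = 122.56°

122.6°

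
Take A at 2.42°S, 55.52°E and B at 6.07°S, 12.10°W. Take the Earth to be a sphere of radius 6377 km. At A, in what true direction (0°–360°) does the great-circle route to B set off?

264.4°

N = sin Δλ·cos φ₂ = -0.9195;  D = cos φ₁ sin φ₂ − sin φ₁ cos φ₂ cos Δλ = -0.0897
initial course = atan2(N, D) = 264.43°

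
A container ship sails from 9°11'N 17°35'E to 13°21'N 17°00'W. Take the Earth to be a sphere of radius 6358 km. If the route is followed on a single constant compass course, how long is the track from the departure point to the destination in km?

3791 km

Δψ = ln[tan(π/4+φ₂/2)/tan(π/4+φ₁/2)] = +0.0742;  Δφ = +0.0727 rad,  Δλ = -0.6036 rad
q = Δφ/Δψ = 0.9805
d = R·√(Δφ² + q²Δλ²) = 6358·0.59627 = 3791 km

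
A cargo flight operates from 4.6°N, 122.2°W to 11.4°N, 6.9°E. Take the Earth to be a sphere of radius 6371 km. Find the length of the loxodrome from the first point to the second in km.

Δψ = ln[tan(π/4+φ₂/2)/tan(π/4+φ₁/2)] = +0.1199;  Δφ = +0.1187 rad,  Δλ = +2.2532 rad
q = Δφ/Δψ = 0.9897
d = R·√(Δφ² + q²Δλ²) = 6371·2.23309 = 14227 km

14227 km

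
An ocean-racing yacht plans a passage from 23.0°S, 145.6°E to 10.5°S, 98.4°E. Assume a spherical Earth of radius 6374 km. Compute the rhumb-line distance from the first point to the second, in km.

Rhumb course C = atan2(Δλ, Δψ) with Δψ = ln[tan(π/4+φ₂/2)/tan(π/4+φ₁/2)] = +0.2284, Δλ = -0.8238 → C = 285.49°
d = R·|Δφ| / |cos C| = 6374·0.21817 / 0.26714 = 5205 km

5205 km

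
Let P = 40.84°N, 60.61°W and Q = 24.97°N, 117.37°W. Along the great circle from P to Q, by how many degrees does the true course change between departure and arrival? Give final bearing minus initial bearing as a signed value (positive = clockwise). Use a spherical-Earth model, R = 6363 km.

At departure: θ₁ = atan2(sin Δλ cos φ₂, cos φ₁ sin φ₂ − sin φ₁ cos φ₂ cos Δλ) = 269.58°
At arrival: θ₂ = atan2(sin Δλ cos φ₁, −cos φ₂ sin φ₁ + sin φ₂ cos φ₁ cos Δλ) = 236.57°
Δθ = θ₂ − θ₁ = -33.0°

-33.0°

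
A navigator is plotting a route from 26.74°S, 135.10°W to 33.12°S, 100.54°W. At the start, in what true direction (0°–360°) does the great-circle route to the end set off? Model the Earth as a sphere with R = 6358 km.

110.5°

N = sin Δλ·cos φ₂ = +0.4751;  D = cos φ₁ sin φ₂ − sin φ₁ cos φ₂ cos Δλ = -0.1776
initial course = atan2(N, D) = 110.50°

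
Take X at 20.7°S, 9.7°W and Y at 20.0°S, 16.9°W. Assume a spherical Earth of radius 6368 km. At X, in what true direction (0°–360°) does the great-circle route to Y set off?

274.7°

θ = atan2( sin Δλ·cos φ₂ ,  cos φ₁ sin φ₂ − sin φ₁ cos φ₂ cos Δλ )
  = atan2(-0.1178, +0.0096) = 274.66°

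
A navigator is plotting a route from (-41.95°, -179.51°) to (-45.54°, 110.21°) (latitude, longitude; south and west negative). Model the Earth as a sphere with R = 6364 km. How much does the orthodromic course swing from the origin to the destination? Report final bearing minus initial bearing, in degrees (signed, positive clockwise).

+51.9°

At departure: θ₁ = atan2(sin Δλ cos φ₂, cos φ₁ sin φ₂ − sin φ₁ cos φ₂ cos Δλ) = 240.51°
At arrival: θ₂ = atan2(sin Δλ cos φ₁, −cos φ₂ sin φ₁ + sin φ₂ cos φ₁ cos Δλ) = 292.44°
Δθ = θ₂ − θ₁ = +51.9°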